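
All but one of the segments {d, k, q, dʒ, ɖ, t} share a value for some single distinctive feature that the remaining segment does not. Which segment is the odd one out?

/k, ɖ, t, d, q/ are all [−delayed release], but /dʒ/ (voiced postalveolar affricate) is [+delayed release]. No other single segment can be removed to leave a set sharing one feature value that the removed segment lacks, so /dʒ/ is the odd one out.

dʒ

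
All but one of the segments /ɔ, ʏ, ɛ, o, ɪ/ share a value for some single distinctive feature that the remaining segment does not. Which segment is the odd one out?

The remaining segments after removing /o/ share [−tense]; /o/ (mid back rounded tense vowel) is [+tense]. For every other candidate removal, the leftover set fails to share any single feature value that the removed segment lacks.

o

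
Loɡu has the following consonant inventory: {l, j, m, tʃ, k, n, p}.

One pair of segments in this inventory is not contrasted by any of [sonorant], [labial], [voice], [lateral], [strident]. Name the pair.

Both /j/ and /n/ are [+sonorant], [−labial], [+voice], [−lateral], [−strident]. Since the list omits [nasal], [continuant] and [dorsal] — which do distinguish the palatal glide from the alveolar nasal — this pair collapses; all other pairs remain distinct.

j, n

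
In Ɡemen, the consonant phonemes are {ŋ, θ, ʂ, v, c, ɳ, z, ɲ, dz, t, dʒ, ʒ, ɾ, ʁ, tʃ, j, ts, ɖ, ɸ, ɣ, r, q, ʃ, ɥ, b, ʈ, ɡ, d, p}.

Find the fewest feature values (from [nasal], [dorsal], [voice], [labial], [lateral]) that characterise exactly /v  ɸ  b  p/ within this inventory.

/v, ɸ, b, p/ are all [+labial], [-dorsal], and no other segment in the inventory matches both values. Dropping any one of them over-generates: [-dorsal] alone would also admit /θ, ʂ, ɳ, z, …/; [+labial] alone would also admit /ɥ/. No other single listed feature picks out exactly this set either, so fewer than two features will not do.

[+labial, -dorsal]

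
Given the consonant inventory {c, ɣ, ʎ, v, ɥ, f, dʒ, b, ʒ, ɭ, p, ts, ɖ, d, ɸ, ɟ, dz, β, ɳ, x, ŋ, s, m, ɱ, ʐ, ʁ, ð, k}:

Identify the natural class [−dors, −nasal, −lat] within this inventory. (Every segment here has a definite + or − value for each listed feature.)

v, f, dʒ, b, ʒ, p, ts, ɖ, d, ɸ, dz, β, s, ʐ, ð

Among the inventory, the [−dorsal] segments are /v, f, dʒ, b, ʒ, ɭ, p, ts, ɖ, d, ɸ, dz, β, ɳ, s, m, ɱ, ʐ, ð/.
Among these, [−nasal] gives /v, f, dʒ, b, ʒ, ɭ, p, ts, ɖ, d, ɸ, dz, β, s, ʐ, ð/.
Of those, [−lateral] leaves /v, f, dʒ, b, ʒ, p, ts, ɖ, d, ɸ, dz, β, s, ʐ, ð/.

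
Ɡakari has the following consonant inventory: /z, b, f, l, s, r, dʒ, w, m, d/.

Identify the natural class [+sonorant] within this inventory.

l, r, w, m

The feature [sonorant] marks segments produced without turbulent airflow (nasals, liquids, glides, vowels). In this inventory /l, r, w, m/ have that property, so they are [+sonorant]; /z, b, f, s, dʒ, d/ are [−sonorant].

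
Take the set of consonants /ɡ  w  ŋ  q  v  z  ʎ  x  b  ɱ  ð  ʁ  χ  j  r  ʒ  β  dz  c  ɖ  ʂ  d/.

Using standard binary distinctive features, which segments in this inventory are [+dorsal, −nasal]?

Eliminate segments failing any feature: /ŋ/ is [+nasal]; /v, z, b, ɱ, ð, r, ʒ, β, dz, ɖ, ʂ, d/ are [−dorsal]. The remaining /ɡ, w, q, ʎ, x, ʁ, χ, j, c/ satisfy [+dorsal], [−nasal].

ɡ, w, q, ʎ, x, ʁ, χ, j, c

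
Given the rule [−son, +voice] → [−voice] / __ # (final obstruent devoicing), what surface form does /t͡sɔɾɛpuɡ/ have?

[t͡sɔɾɛpuk]

/ɡ/ satisfies [−son, +voice] and sits in __ #. The [−voice] counterpart of the voiced velar stop is /k/. Other segments in /t͡sɔɾɛpuɡ/ either fail the structural description or are not in the environment, so the surface form is [t͡sɔɾɛpuk].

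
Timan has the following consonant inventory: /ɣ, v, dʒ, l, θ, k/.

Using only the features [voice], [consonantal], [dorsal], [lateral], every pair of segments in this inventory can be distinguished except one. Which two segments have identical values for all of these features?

On the given features, /dʒ/ and /v/ have an identical profile: [+voice], [+consonantal], [−dorsal], [−lateral]. No other two segments in the inventory coincide on all 4 features. (They do differ in [continuant], [labial] and [coronal], which are not among the given features.)

dʒ, v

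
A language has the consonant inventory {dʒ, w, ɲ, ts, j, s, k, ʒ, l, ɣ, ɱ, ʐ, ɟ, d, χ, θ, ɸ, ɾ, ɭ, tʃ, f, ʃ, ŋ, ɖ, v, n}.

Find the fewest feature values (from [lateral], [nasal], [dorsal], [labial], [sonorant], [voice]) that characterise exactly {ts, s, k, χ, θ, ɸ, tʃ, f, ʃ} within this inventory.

Every target segment is [−voice] and no other inventory member is, so one feature is enough.

[−voice]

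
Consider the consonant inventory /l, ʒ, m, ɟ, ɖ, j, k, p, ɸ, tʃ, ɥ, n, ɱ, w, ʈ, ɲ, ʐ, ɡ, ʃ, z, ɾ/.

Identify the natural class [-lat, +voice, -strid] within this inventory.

The [-lateral] segments are /ʒ, m, ɟ, ɖ, j, k, p, ɸ, tʃ, ɥ, n, ɱ, w, ʈ, ɲ, ʐ, ɡ, ʃ, z, ɾ/.
Within that set, [+voice] gives /ʒ, m, ɟ, ɖ, j, ɥ, n, ɱ, w, ɲ, ʐ, ɡ, z, ɾ/.
Then [-strident] leaves /m, ɟ, ɖ, j, ɥ, n, ɱ, w, ɲ, ɡ, ɾ/.

m, ɟ, ɖ, j, ɥ, n, ɱ, w, ɲ, ɡ, ɾ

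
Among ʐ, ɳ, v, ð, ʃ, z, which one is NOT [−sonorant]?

/ɳ/ is the retroflex nasal, which is [+sonorant]; the rest — /ʃ, z, v, ð, ʐ/ — are [−sonorant].

ɳ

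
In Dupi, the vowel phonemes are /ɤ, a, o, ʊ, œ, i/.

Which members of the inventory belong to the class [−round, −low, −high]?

Checking each segment against [−round], [−low], [−high]: /ɤ/ (mid back unrounded tense vowel) satisfies every feature; every other segment in the inventory fails at least one.

ɤ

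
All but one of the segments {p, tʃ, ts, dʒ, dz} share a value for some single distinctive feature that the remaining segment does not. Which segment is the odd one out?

[delayed release] (equivalently [strident], [labial], [coronal]) groups all but one: /ts, dʒ, tʃ, dz/ share [+delayed release] while /p/ (voiceless bilabial stop) alone is [-delayed release]. Removing any other segment would not leave a single-feature class that excludes it.

p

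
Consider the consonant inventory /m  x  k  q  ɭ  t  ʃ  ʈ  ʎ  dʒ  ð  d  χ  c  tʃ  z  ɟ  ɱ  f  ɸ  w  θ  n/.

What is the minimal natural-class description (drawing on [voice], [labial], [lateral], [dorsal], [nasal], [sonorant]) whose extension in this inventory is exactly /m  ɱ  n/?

/m, ɱ, n/ are exactly the [+nasal] segments in the inventory, so a single feature suffices.

[+nasal]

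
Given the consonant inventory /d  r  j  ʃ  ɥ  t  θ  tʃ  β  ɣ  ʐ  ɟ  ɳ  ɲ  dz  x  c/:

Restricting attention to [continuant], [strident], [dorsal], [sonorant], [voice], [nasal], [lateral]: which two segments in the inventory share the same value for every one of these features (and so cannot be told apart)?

On the given features, /ɥ/ and /j/ have an identical profile: [+continuant], [−strident], [+dorsal], [+sonorant], [+voice], [−nasal], [−lateral]. No other two segments in the inventory coincide on all 7 features. (They do differ in [labial] and [round], which are not among the given features.)

ɥ, j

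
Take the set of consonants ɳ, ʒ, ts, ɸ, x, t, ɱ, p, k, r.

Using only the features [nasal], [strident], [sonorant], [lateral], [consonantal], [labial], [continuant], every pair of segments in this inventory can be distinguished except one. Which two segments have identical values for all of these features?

k, t

/k/ (voiceless velar stop) and /t/ (voiceless alveolar stop) are both [−nasal], [−strident], [−sonorant], [−lateral], [+consonantal], [−labial], [−continuant], so none of the listed features separates them. (They do differ in [coronal] and [dorsal], which are not among the given features.) Every other pair in the inventory differs on at least one listed feature.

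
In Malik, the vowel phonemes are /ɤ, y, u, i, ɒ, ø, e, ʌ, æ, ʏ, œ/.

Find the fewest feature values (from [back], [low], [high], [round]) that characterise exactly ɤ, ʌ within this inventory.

[+back, −round]

Every target segment is [+back], [−round]; each remaining inventory member fails at least one of these. Each conjunct is needed — [−round] alone would also admit /i, e, æ/; [+back] alone would also admit /u, ɒ/ — and no other single listed feature has exactly this extension, so two is the minimum.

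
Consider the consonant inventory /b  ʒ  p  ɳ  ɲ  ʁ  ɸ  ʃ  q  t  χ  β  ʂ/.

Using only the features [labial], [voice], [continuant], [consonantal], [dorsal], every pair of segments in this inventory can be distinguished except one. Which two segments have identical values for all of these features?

/ʃ/ (voiceless postalveolar fricative) and /ʂ/ (voiceless retroflex fricative) are both [−labial], [−voice], [+continuant], [+consonantal], [−dorsal], so none of the listed features separates them. (They do differ in [distributed], which is not among the given features.) Every other pair in the inventory differs on at least one listed feature.

ʃ, ʂ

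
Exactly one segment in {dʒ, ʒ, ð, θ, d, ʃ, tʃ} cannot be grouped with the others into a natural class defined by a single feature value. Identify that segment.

d

[distributed] groups all but one: /ʃ, tʃ, ð, dʒ, θ, ʒ/ share [+distributed] while /d/ (voiced alveolar stop) alone is [−distributed]. Removing any other segment would not leave a single-feature class that excludes it.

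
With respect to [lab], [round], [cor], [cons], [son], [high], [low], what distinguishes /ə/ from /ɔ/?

[labial], [round]

The two segments share [-coronal], [-consonantal], [+sonorant], [-high], [-low]. The only features from the list on which they differ: /ə/ is [-labial] while /ɔ/ is [+labial]; /ə/ is [-round] while /ɔ/ is [+round].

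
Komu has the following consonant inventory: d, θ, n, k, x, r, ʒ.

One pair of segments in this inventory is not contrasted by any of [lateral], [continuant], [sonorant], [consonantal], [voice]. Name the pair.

x, θ

Both /x/ and /θ/ are [−lateral], [+continuant], [−sonorant], [+consonantal], [−voice]. Since the list omits [coronal] and [dorsal] — which do distinguish the voiceless velar fricative from the voiceless dental fricative — this pair collapses; all other pairs remain distinct.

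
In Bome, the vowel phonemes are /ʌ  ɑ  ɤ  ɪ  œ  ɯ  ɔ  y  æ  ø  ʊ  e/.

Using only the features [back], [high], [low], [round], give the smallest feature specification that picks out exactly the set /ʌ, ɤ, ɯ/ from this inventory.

[-low, +back, -round]

/ʌ, ɤ, ɯ/ are all [-low], [+back], [-round], and no other segment in the inventory matches all three values. Dropping any one of them over-generates: [+back, -round] alone would also admit /ɑ/; [-low, -round] alone would also admit /ɪ, e/; [-low, +back] alone would also admit /ɔ, ʊ/. No other combination of two listed features picks out exactly this set either, so fewer than three features will not do.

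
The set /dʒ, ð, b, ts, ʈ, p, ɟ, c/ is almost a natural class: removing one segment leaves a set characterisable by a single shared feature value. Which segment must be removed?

The remaining segments after removing /ð/ share [−continuant]; /ð/ (voiced dental fricative) is [+continuant]. For every other candidate removal, the leftover set fails to share any single feature value that the removed segment lacks.

ð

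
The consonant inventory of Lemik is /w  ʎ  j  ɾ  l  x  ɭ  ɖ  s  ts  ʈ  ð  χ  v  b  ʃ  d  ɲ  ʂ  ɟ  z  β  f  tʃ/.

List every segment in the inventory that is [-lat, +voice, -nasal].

Eliminate segments failing any feature: /ʎ, l, ɭ/ are [+lateral]; /x, s, ts, ʈ, χ, ʃ, ʂ, f, tʃ/ are [-voice]; /ɲ/ is [+nasal]. The remaining /w, j, ɾ, ɖ, ð, v, b, d, ɟ, z, β/ satisfy [-lateral], [+voice], [-nasal].

w, j, ɾ, ɖ, ð, v, b, d, ɟ, z, β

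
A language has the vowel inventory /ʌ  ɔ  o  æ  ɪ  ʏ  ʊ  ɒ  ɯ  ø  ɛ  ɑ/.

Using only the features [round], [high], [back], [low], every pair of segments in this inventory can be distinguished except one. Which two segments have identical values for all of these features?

On the given features, /o/ and /ɔ/ have an identical profile: [+round], [-high], [+back], [-low]. No other two segments in the inventory coincide on all 4 features. (They do differ in [tense], which is not among the given features.)

o, ɔ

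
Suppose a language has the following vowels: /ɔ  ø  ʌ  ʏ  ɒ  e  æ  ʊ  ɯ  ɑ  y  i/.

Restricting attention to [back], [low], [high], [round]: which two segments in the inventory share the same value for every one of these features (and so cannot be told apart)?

/y/ (high front rounded tense vowel) and /ʏ/ (high front rounded lax vowel) are both [−back], [−low], [+high], [+round], so none of the listed features separates them. (They do differ in [tense], which is not among the given features.) Every other pair in the inventory differs on at least one listed feature.

y, ʏ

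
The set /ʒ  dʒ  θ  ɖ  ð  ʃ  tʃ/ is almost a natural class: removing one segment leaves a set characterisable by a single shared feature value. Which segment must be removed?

ɖ

The remaining segments after removing /ɖ/ share [+distributed]; /ɖ/ (voiced retroflex stop) is [-distributed]. For every other candidate removal, the leftover set fails to share any single feature value that the removed segment lacks.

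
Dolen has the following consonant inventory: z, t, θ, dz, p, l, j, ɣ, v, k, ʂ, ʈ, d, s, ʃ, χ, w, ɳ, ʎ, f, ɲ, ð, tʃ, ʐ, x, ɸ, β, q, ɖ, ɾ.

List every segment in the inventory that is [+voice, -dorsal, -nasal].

Checking each segment against [+voice], [-dorsal], [-nasal]: /z/ (voiced alveolar fricative), /dz/ (voiced alveolar affricate), /l/ (alveolar lateral approximant), /v/ (voiced labiodental fricative), /d/ (voiced alveolar stop), /ð/ (voiced dental fricative), among others, satisfy every feature; every other segment in the inventory fails at least one.

z, dz, l, v, d, ð, ʐ, β, ɖ, ɾ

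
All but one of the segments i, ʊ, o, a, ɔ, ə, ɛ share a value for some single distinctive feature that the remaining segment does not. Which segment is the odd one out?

[low] groups all but one: /ɛ, ʊ, ə, o, i, ɔ/ share [−low] while /a/ (low unrounded vowel) alone is [+low]. Removing any other segment would not leave a single-feature class that excludes it.

a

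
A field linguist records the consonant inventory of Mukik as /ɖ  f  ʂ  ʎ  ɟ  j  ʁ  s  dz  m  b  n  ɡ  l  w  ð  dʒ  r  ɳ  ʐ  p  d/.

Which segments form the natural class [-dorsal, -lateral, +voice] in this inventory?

ɖ, dz, m, b, n, ð, dʒ, r, ɳ, ʐ, d

Eliminate segments failing any feature: /f, ʂ, s, p/ are [-voice]; /ʎ, ɟ, j, ʁ, ɡ, w/ are [+dorsal]; /l/ is [+lateral]. The remaining /ɖ, dz, m, b, n, ð, dʒ, r, ɳ, ʐ, d/ satisfy [-dorsal], [-lateral], [+voice].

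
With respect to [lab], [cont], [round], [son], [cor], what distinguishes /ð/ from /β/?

/ð/ (voiced dental fricative) and /β/ (voiced bilabial fricative) agree on [+continuant], [-round], [-sonorant]. They differ on [labial] (/ð/ [-], /β/ [+]), [coronal] (/ð/ [+], /β/ [-]).

[labial], [coronal]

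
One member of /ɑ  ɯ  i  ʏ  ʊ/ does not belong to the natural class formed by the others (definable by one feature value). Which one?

The remaining segments after removing /ɑ/ share [+high]; /ɑ/ (low back unrounded vowel) is [-high]. For every other candidate removal, the leftover set fails to share any single feature value that the removed segment lacks.

ɑ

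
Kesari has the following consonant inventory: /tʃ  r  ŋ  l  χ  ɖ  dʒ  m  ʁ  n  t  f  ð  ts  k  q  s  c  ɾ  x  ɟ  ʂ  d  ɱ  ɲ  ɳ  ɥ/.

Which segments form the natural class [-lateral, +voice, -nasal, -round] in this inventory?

r, ɖ, dʒ, ʁ, ð, ɾ, ɟ, d

Checking each segment against [-lateral], [+voice], [-nasal], [-round]: /r/ (alveolar trill), /ɖ/ (voiced retroflex stop), /dʒ/ (voiced postalveolar affricate), /ʁ/ (voiced uvular fricative), /ð/ (voiced dental fricative), /ɾ/ (alveolar tap), among others, satisfy every feature; every other segment in the inventory fails at least one.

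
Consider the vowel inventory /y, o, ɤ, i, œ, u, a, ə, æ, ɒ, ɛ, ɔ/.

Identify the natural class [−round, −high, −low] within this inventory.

ɤ, ə, ɛ

Among the inventory, the [−round] segments are /ɤ, i, a, ə, æ, ɛ/.
Then [−high] gives /ɤ, a, ə, æ, ɛ/.
Of those, [−low] leaves /ɤ, ə, ɛ/.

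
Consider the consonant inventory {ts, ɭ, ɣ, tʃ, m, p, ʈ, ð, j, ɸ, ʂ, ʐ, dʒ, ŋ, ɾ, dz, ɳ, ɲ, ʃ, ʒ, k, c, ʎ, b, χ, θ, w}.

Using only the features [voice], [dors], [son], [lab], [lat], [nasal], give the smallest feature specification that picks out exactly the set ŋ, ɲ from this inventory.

[+nasal, +dors]

Every target segment is [+nasal], [+dorsal]; each remaining inventory member fails at least one of these. Each conjunct is needed — [+dorsal] alone would also admit /ɣ, j, k, c, …/; [+nasal] alone would also admit /m, ɳ/ — and no other single listed feature has exactly this extension, so two is the minimum.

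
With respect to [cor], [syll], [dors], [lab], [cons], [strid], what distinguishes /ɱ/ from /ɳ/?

[labial], [coronal]

/ɱ/ is the labiodental nasal and /ɳ/ is the retroflex nasal. Both are [-syllabic], [-dorsal], [+consonantal], [-strident]. /ɱ/ is [+labial] while /ɳ/ is [-labial]; /ɱ/ is [-coronal] while /ɳ/ is [+coronal], so the distinguishing features are [labial], [coronal].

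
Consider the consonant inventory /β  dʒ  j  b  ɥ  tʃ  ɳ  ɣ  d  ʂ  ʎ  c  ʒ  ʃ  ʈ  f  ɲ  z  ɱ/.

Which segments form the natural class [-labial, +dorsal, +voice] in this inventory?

j, ɣ, ʎ, ɲ

Eliminate segments failing any feature: /β, b, ɥ, f, ɱ/ are [+labial]; /dʒ, tʃ, ɳ, d, ʂ, ʒ, ʃ, ʈ, z/ are [-dorsal]; /c/ is [-voice]. The remaining /j, ɣ, ʎ, ɲ/ satisfy [-labial], [+dorsal], [+voice].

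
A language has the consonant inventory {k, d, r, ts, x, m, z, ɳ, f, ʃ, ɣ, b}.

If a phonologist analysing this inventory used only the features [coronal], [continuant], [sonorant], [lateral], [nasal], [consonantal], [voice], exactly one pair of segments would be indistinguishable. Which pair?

On the given features, /x/ and /f/ have an identical profile: [−coronal], [+continuant], [−sonorant], [−lateral], [−nasal], [+consonantal], [−voice]. No other two segments in the inventory coincide on all 7 features. (They do differ in [labial] and [dorsal], which are not among the given features.)

x, f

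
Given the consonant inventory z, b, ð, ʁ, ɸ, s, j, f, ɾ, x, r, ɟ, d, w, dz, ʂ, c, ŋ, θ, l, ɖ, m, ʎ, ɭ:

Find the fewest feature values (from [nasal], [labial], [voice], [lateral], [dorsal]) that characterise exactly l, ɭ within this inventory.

Every target segment is [+lateral], [-dorsal]; each remaining inventory member fails at least one of these. Each conjunct is needed — [-dorsal] alone would also admit /z, b, ð, ɸ, …/; [+lateral] alone would also admit /ʎ/ — and no other single listed feature has exactly this extension, so two is the minimum.

[+lateral, -dorsal]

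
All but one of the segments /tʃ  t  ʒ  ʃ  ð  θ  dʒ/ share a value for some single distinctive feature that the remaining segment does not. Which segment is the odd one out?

t

The remaining segments after removing /t/ share [+distributed]; /t/ (voiceless alveolar stop) is [−distributed]. For every other candidate removal, the leftover set fails to share any single feature value that the removed segment lacks.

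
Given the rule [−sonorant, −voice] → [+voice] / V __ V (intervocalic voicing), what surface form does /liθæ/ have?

/θ/ satisfies [−sonorant, −voice] and sits in V __ V. The [+voice] counterpart of the voiceless dental fricative is /ð/. Other segments in /liθæ/ either fail the structural description or are not in the environment, so the surface form is [liðæ].

[liðæ]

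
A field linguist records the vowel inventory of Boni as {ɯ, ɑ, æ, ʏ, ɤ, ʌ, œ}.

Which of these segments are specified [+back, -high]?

Eliminate segments failing any feature: /ɯ/ is [+high]; /æ, ʏ, œ/ are [-back]. The remaining /ɑ, ɤ, ʌ/ satisfy [+back], [-high].

ɑ, ɤ, ʌ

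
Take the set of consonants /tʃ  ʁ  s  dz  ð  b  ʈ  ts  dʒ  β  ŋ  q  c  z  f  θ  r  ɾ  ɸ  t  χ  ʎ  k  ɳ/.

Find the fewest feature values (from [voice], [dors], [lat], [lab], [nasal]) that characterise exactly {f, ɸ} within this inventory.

Every target segment is [−voice], [+labial]; each remaining inventory member fails at least one of these. Each conjunct is needed — [+labial] alone would also admit /b, β/; [−voice] alone would also admit /tʃ, s, ʈ, ts, …/ — and no other single listed feature has exactly this extension, so two is the minimum.

[−voice, +lab]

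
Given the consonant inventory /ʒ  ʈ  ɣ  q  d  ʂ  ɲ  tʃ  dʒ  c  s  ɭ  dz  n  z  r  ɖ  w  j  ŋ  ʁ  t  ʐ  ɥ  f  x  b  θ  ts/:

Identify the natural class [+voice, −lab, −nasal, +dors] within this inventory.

ɣ, j, ʁ

Among the inventory, the [+voice] segments are /ʒ, ɣ, d, ɲ, dʒ, ɭ, dz, n, z, r, ɖ, w, j, ŋ, ʁ, ʐ, ɥ, b/.
Among these, [−labial] gives /ʒ, ɣ, d, ɲ, dʒ, ɭ, dz, n, z, r, ɖ, j, ŋ, ʁ, ʐ/.
Of those, [−nasal] gives /ʒ, ɣ, d, dʒ, ɭ, dz, z, r, ɖ, j, ʁ, ʐ/.
Within that set, [+dorsal] leaves /ɣ, j, ʁ/.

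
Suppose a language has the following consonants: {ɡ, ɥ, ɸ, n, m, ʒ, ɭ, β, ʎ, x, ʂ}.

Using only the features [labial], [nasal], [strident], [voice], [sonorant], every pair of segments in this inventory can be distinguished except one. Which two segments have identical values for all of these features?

ɭ, ʎ

Both /ɭ/ and /ʎ/ are [−labial], [−nasal], [−strident], [+voice], [+sonorant]. Since the list omits [dorsal] — which does distinguish the retroflex lateral approximant from the palatal lateral approximant — this pair collapses; all other pairs remain distinct.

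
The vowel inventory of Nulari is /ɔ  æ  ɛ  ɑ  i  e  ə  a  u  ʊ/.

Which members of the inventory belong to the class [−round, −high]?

Checking each segment against [−round], [−high]: /æ/ (low front unrounded vowel), /ɛ/ (mid front unrounded lax vowel), /ɑ/ (low back unrounded vowel), /e/ (mid front unrounded tense vowel), /ə/ (mid central vowel (schwa)), /a/ (low unrounded vowel) satisfy every feature; every other segment in the inventory fails at least one.

æ, ɛ, ɑ, e, ə, a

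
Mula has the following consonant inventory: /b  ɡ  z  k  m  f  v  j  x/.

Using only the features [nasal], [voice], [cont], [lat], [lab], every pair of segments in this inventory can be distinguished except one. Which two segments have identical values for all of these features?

/z/ (voiced alveolar fricative) and /j/ (palatal glide) are both [−nasal], [+voice], [+continuant], [−lateral], [−labial], so none of the listed features separates them. (They do differ in [sonorant], [strident] and [dorsal], which are not among the given features.) Every other pair in the inventory differs on at least one listed feature.

z, j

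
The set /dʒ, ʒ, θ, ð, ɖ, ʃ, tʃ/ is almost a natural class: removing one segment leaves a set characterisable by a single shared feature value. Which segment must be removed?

The remaining segments after removing /ɖ/ share [+distributed]; /ɖ/ (voiced retroflex stop) is [−distributed]. For every other candidate removal, the leftover set fails to share any single feature value that the removed segment lacks.

ɖ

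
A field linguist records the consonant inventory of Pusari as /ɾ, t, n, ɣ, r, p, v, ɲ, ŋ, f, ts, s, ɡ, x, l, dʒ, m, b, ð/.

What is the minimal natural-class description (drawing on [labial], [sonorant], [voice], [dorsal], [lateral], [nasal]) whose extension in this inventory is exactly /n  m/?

[+nasal, -dorsal]

The class [+nasal], [-dorsal] has exactly /n, m/ as its extension in this inventory. No smaller conjunction from the listed features achieves this: [-dorsal] alone would also admit /ɾ, t, r, p, …/; [+nasal] alone would also admit /ɲ, ŋ/; and checking the remaining single features turns up none with this extension.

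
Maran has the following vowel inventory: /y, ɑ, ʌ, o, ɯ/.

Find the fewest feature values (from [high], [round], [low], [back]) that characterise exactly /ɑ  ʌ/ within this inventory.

[-high, -round]

Every target segment is [-high], [-round]; each remaining inventory member fails at least one of these. Each conjunct is needed — [-round] alone would also admit /ɯ/; [-high] alone would also admit /o/ — and no other single listed feature has exactly this extension, so two is the minimum.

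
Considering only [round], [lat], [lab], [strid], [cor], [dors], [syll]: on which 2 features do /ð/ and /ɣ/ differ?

The two segments share [−round], [−lateral], [−labial], [−strident], [−syllabic]. The only features from the list on which they differ: /ð/ is [+coronal] while /ɣ/ is [−coronal]; /ð/ is [−dorsal] while /ɣ/ is [+dorsal].

[coronal], [dorsal]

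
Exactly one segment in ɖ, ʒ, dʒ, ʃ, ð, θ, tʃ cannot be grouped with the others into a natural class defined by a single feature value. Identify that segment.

ɖ

The remaining segments after removing /ɖ/ share [+distributed]; /ɖ/ (voiced retroflex stop) is [−distributed]. For every other candidate removal, the leftover set fails to share any single feature value that the removed segment lacks.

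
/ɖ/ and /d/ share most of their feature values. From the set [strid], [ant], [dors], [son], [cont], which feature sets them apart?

[anterior]

The two segments share [-strident], [-dorsal], [-sonorant], [-continuant]. The only feature from the list on which they differ: /ɖ/ is [-anterior] while /d/ is [+anterior].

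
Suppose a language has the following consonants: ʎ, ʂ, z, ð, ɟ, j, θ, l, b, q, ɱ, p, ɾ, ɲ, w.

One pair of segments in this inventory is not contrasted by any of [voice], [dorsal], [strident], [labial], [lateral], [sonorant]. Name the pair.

j, ɲ

On the given features, /j/ and /ɲ/ have an identical profile: [+voice], [+dorsal], [−strident], [−labial], [−lateral], [+sonorant]. No other two segments in the inventory coincide on all 6 features. (They do differ in [nasal] and [continuant], which are not among the given features.)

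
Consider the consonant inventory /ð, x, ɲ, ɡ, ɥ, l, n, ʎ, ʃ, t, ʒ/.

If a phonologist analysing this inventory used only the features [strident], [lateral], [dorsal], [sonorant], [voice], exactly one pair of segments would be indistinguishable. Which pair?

On the given features, /ɲ/ and /ɥ/ have an identical profile: [−strident], [−lateral], [+dorsal], [+sonorant], [+voice]. No other two segments in the inventory coincide on all 5 features. (They do differ in [nasal], [continuant], [labial] and [round], which are not among the given features.)

ɲ, ɥ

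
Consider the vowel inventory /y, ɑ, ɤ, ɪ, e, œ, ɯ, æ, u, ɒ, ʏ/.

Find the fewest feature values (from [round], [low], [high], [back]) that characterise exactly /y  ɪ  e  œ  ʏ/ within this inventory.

[-low, -back]

The class [-low], [-back] has exactly /y, ɪ, e, œ, ʏ/ as its extension in this inventory. No smaller conjunction from the listed features achieves this: [-back] alone would also admit /æ/; [-low] alone would also admit /ɤ, ɯ, u/; and checking the remaining single features turns up none with this extension.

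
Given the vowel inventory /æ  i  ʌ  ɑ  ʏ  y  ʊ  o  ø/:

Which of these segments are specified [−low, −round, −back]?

i

Eliminate segments failing any feature: /æ, ɑ/ are [+low]; /ʌ/ is [+back]; /ʏ, y, ʊ, o, ø/ are [+round]. The remaining /i/ satisfy [−low], [−round], [−back].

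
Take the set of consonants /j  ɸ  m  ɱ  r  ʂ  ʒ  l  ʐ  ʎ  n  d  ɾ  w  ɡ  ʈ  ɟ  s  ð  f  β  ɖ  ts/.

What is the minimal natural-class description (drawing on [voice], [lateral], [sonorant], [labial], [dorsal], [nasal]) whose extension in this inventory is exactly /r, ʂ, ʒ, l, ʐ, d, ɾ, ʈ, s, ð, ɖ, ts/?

/r, ʂ, ʒ, l, ʐ, d, ɾ, ʈ, s, ð, ɖ, ts/ are all [−nasal], [−labial], [−dorsal], and no other segment in the inventory matches all three values. Dropping any one of them over-generates: [−labial, −dorsal] alone would also admit /n/; [−nasal, −dorsal] alone would also admit /ɸ, f, β/; [−nasal, −labial] alone would also admit /j, ʎ, ɡ, ɟ/. No other combination of two listed features picks out exactly this set either, so fewer than three features will not do.

[−nasal, −labial, −dorsal]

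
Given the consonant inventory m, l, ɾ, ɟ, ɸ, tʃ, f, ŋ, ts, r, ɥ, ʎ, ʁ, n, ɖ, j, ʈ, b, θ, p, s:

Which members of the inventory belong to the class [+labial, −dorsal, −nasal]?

ɸ, f, b, p

Among the inventory, the [+labial] segments are /m, ɸ, f, ɥ, b, p/.
Within that set, [−dorsal] gives /m, ɸ, f, b, p/.
Of those, [−nasal] leaves /ɸ, f, b, p/.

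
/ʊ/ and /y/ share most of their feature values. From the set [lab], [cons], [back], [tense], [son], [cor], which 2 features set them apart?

[back], [tense]

/ʊ/ (high back rounded lax vowel) and /y/ (high front rounded tense vowel) agree on [+labial], [-consonantal], [+sonorant], [-coronal]. They differ on [back] (/ʊ/ [+], /y/ [-]), [tense] (/ʊ/ [-], /y/ [+]).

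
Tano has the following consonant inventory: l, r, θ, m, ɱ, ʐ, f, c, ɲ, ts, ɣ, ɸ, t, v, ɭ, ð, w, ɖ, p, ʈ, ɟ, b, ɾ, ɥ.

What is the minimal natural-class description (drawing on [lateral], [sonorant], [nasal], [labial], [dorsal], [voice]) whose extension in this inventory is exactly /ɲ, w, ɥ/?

[+sonorant, +dorsal]

The class [+sonorant], [+dorsal] has exactly /ɲ, w, ɥ/ as its extension in this inventory. No smaller conjunction from the listed features achieves this: [+dorsal] alone would also admit /c, ɣ, ɟ/; [+sonorant] alone would also admit /l, r, m, ɱ, …/; and checking the remaining single features turns up none with this extension.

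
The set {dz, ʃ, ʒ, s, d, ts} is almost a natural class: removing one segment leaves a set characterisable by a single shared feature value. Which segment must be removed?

/ts, ʒ, s, ʃ, dz/ are all [+strident], but /d/ (voiced alveolar stop) is [-strident]. No other single segment can be removed to leave a set sharing one feature value that the removed segment lacks, so /d/ is the odd one out.

d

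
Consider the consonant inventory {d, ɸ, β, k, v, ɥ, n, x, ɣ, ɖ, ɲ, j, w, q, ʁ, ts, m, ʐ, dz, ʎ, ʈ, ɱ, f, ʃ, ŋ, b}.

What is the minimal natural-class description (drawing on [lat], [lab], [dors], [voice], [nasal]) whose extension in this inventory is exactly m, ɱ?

The class [+nasal], [+labial] has exactly /m, ɱ/ as its extension in this inventory. No smaller conjunction from the listed features achieves this: [+labial] alone would also admit /ɸ, β, v, ɥ, …/; [+nasal] alone would also admit /n, ɲ, ŋ/; and checking the remaining single features turns up none with this extension.

[+nasal, +lab]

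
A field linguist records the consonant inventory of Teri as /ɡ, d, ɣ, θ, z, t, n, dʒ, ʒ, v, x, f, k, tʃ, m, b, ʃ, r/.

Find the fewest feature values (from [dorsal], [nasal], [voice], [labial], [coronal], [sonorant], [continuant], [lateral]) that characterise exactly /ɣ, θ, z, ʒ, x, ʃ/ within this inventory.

The class [-sonorant], [+continuant], [-labial] has exactly /ɣ, θ, z, ʒ, x, ʃ/ as its extension in this inventory. No smaller conjunction from the listed features achieves this: [+continuant, -labial] alone would also admit /r/; [-sonorant, -labial] alone would also admit /ɡ, d, t, dʒ, …/; [-sonorant, +continuant] alone would also admit /v, f/; and checking the remaining two-feature bundles turns up none with this extension.

[-sonorant, +continuant, -labial]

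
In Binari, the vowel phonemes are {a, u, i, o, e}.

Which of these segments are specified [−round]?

The [−round] segments here are /a, i, e/; the remaining /u, o/ are [+round].

a, i, e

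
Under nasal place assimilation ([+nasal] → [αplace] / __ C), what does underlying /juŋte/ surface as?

In /juŋte/, the nasal /ŋ/ precedes /t/, which is [+coronal]. The nasal assimilates in place, becoming the [+coronal] nasal /n/. The surface form is [junte].

[junte]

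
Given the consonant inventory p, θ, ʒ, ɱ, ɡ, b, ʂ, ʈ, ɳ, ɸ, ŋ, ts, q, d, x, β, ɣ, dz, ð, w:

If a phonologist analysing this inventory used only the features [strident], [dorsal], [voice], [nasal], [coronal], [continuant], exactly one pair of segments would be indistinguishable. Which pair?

/w/ (labial-velar glide) and /ɣ/ (voiced velar fricative) are both [−strident], [+dorsal], [+voice], [−nasal], [−coronal], [+continuant], so none of the listed features separates them. (They do differ in [sonorant], [labial] and [round], which are not among the given features.) Every other pair in the inventory differs on at least one listed feature.

w, ɣ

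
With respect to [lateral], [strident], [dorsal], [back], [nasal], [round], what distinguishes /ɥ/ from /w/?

[back]

The two segments share [−lateral], [−strident], [+dorsal], [−nasal], [+round]. The only feature from the list on which they differ: /ɥ/ is [−back] while /w/ is [+back].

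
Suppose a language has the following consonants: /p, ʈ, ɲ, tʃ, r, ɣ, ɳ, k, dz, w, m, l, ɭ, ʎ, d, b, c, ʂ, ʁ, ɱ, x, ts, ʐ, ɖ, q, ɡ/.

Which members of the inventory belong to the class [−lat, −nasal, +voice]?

r, ɣ, dz, w, d, b, ʁ, ʐ, ɖ, ɡ

Eliminate segments failing any feature: /p, ʈ, tʃ, k, c, ʂ, x, ts, q/ are [−voice]; /ɲ, ɳ, m, ɱ/ are [+nasal]; /l, ɭ, ʎ/ are [+lateral]. The remaining /r, ɣ, dz, w, d, b, ʁ, ʐ, ɖ, ɡ/ satisfy [−lateral], [−nasal], [+voice].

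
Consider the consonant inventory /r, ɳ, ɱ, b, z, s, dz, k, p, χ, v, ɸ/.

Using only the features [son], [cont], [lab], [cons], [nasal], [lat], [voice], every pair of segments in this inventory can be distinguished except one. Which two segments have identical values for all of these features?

χ, s

Both /χ/ and /s/ are [−sonorant], [+continuant], [−labial], [+consonantal], [−nasal], [−lateral], [−voice]. Since the list omits [coronal] and [dorsal] — which do distinguish the voiceless uvular fricative from the voiceless alveolar fricative — this pair collapses; all other pairs remain distinct.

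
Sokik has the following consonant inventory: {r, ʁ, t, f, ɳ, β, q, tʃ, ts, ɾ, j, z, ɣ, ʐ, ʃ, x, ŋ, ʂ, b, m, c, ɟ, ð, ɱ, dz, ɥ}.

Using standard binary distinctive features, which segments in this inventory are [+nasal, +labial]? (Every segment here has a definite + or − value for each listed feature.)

m, ɱ

The [+nasal] segments are /ɳ, ŋ, m, ɱ/.
Intersecting with [+labial] leaves /m, ɱ/.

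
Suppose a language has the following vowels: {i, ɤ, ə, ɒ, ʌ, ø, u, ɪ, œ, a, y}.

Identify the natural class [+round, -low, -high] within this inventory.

ø, œ

Eliminate segments failing any feature: /i, ɤ, ə, ʌ, ɪ, a/ are [-round]; /ɒ/ is [+low]; /u, y/ are [+high]. The remaining /ø, œ/ satisfy [+round], [-low], [-high].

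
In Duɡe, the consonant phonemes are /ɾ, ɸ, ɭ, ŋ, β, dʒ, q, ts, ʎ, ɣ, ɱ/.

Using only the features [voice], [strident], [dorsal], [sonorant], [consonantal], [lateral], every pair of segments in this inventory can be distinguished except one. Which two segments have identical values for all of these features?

Both /ɱ/ and /ɾ/ are [+voice], [−strident], [−dorsal], [+sonorant], [+consonantal], [−lateral]. Since the list omits [nasal], [labial] and [coronal] — which do distinguish the labiodental nasal from the alveolar tap — this pair collapses; all other pairs remain distinct.

ɱ, ɾ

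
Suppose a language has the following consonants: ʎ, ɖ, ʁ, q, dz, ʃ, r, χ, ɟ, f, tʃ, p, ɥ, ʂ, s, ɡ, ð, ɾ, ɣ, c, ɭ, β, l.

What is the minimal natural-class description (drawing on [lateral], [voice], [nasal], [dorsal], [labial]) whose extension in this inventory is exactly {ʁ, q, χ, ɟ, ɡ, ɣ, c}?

/ʁ, q, χ, ɟ, ɡ, ɣ, c/ are all [-lateral], [-labial], [+dorsal], and no other segment in the inventory matches all three values. Dropping any one of them over-generates: [-labial, +dorsal] alone would also admit /ʎ/; [-lateral, +dorsal] alone would also admit /ɥ/; [-lateral, -labial] alone would also admit /ɖ, dz, ʃ, r, …/. No other combination of two listed features picks out exactly this set either, so fewer than three features will not do.

[-lateral, -labial, +dorsal]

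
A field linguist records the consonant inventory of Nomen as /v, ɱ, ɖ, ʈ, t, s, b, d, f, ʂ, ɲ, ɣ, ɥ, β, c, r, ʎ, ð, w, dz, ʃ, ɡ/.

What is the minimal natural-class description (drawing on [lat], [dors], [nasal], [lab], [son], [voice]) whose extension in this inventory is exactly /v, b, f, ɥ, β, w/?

[−nasal, +lab]

/v, b, f, ɥ, β, w/ are all [−nasal], [+labial], and no other segment in the inventory matches both values. Dropping any one of them over-generates: [+labial] alone would also admit /ɱ/; [−nasal] alone would also admit /ɖ, ʈ, t, s, …/. No other single listed feature picks out exactly this set either, so fewer than two features will not do.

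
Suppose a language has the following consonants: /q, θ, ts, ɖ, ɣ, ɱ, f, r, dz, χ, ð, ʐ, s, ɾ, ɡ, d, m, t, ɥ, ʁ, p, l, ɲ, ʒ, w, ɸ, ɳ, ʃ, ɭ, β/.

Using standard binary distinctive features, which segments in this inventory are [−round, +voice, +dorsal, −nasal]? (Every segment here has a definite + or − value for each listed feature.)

ɣ, ɡ, ʁ

Checking each segment against [−round], [+voice], [+dorsal], [−nasal]: /ɣ/ (voiced velar fricative), /ɡ/ (voiced velar stop), /ʁ/ (voiced uvular fricative) satisfy every feature; every other segment in the inventory fails at least one.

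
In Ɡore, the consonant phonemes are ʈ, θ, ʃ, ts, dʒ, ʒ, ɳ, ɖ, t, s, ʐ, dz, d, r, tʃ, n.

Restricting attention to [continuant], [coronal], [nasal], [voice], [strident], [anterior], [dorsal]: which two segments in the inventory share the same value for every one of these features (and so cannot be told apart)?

/ʐ/ (voiced retroflex fricative) and /ʒ/ (voiced postalveolar fricative) are both [+continuant], [+coronal], [-nasal], [+voice], [+strident], [-anterior], [-dorsal], so none of the listed features separates them. (They do differ in [distributed], which is not among the given features.) Every other pair in the inventory differs on at least one listed feature.

ʐ, ʒ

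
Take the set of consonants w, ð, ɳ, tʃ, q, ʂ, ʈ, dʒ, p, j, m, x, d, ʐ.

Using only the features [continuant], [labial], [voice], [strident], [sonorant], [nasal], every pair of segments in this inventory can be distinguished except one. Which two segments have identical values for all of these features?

q, ʈ

Both /q/ and /ʈ/ are [−continuant], [−labial], [−voice], [−strident], [−sonorant], [−nasal]. Since the list omits [coronal] and [dorsal] — which do distinguish the voiceless uvular stop from the voiceless retroflex stop — this pair collapses; all other pairs remain distinct.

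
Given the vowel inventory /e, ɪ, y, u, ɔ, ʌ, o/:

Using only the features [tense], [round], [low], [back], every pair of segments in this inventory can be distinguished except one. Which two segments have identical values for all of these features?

On the given features, /o/ and /u/ have an identical profile: [+tense], [+round], [−low], [+back]. No other two segments in the inventory coincide on all 4 features. (They do differ in [high], which is not among the given features.)

o, u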